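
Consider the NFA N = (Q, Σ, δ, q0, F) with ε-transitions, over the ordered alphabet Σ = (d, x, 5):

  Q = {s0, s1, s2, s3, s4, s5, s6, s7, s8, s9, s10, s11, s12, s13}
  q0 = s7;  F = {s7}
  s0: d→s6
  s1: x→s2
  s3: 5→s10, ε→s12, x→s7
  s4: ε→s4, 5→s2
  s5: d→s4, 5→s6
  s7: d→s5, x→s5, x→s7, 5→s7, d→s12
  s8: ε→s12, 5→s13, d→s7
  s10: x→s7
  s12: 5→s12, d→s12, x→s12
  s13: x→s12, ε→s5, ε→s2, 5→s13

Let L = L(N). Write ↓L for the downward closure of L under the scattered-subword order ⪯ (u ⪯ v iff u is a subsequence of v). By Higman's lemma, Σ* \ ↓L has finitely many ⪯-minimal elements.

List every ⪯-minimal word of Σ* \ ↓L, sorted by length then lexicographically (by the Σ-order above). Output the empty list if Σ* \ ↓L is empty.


|Q|=14, |F|=1, |δ|=25 (5 ε).
min D↑ (2 st, q0=0, F={1}): 0:d→1,x→0,5→0 1:d→1,x→1,5→1.
'd': N↓-sim [6, 5] end={s12,s2,s4,s5,s6} rej; 1/1 deletions ∈↓L.
1 obstructions.

A = [d].


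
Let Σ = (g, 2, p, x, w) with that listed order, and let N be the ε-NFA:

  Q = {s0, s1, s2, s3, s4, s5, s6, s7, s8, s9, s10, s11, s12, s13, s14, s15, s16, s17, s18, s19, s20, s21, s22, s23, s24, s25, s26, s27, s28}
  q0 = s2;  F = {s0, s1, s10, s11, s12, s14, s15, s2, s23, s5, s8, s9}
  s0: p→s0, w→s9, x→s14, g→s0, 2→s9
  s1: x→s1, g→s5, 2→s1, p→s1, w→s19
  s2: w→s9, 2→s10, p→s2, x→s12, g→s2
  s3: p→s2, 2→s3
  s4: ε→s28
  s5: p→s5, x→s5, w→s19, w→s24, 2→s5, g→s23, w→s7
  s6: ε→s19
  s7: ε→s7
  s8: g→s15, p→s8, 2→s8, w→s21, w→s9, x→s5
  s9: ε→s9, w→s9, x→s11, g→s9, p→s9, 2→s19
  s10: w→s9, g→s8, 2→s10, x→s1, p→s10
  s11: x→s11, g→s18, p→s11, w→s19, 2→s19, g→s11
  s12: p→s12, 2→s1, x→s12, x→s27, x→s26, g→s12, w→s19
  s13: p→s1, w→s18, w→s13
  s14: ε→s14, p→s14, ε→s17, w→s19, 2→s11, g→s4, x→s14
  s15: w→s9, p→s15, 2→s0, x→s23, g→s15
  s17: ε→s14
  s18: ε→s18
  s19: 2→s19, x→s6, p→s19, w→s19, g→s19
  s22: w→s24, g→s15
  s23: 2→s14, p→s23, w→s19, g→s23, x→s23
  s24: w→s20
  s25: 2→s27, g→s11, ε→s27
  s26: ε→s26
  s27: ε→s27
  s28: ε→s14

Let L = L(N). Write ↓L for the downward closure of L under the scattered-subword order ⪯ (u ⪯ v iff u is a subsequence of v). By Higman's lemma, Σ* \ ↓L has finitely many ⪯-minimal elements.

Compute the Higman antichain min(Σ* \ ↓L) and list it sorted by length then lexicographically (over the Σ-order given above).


|Q|=29, |F|=12, |δ|=93 (12 ε).
min D↑ (13 st, q0=0, F={6}): 0:g→0,2→1,p→0,x→2,w→3 1:g→4,2→1,p→1,x→5,w→3 2:g→2,2→5,p→2,x→2,w→6 3:g→3,2→6,p→3,x→7,w→3 4:g→8,2→4,p→4,x→9,w→3 5:g→9,2→5,p→5,x→5,w→6 6:g→6,2→6,p→6,x→6,w→6 7:g→7,2→6,p→7,x→7,w→6 8:g→8,2→10,p→8,x→11,w→3 9:g→11,2→9,p→9,x→9,w→6 10:g→10,2→3,p→10,x→12,w→3 11:g→11,2→12,p→11,x→11,w→6 12:g→12,2→7,p→12,x→12,w→6 (ε-aug+det+¬).
'xw': N↓-sim [24, 17, 5] end={s19,s20,s24,s6,s7} rej; 2/2 deletions ∈↓L.
'w2': run [24, 9, 2] end={s19,s6} — reject; 2/2 single-dels accept.
'2gg222': |S_i|=[24, 20, 18, 12, 10, 5, 2] end={s19,s6} ∉↓L; 6/6 single-dels accept.
3 words, ⪯-incomp.

Antichain: [xw, w2, 2gg222].


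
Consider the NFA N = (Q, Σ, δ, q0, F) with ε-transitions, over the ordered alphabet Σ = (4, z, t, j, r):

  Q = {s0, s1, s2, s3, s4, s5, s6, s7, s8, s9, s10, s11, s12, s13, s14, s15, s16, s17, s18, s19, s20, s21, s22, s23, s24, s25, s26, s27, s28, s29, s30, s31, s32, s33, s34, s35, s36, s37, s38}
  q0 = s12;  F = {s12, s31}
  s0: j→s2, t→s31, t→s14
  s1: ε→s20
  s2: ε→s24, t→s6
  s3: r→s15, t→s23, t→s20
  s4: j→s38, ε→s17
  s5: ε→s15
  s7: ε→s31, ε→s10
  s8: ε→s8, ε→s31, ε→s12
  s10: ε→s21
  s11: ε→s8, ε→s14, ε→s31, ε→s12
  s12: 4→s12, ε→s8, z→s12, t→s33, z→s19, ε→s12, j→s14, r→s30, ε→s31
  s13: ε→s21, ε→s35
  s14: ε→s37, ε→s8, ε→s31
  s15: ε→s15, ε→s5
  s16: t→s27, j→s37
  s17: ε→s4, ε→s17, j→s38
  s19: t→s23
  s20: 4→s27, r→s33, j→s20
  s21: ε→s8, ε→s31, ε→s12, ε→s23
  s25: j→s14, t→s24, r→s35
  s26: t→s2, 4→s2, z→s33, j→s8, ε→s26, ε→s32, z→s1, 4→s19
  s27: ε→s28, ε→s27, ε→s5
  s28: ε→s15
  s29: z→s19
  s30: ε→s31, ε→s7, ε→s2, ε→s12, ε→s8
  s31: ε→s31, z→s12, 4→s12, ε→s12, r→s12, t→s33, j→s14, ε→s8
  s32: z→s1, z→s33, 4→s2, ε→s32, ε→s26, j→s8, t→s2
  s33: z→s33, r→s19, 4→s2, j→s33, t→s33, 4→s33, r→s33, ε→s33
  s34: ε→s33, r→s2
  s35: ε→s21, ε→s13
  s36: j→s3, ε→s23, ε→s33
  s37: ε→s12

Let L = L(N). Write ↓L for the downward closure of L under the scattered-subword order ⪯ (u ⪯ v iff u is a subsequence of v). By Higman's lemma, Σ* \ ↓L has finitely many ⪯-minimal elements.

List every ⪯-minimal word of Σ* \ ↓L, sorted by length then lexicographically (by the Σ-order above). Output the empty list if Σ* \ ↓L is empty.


min(Σ*\↓L) = [t].

|Q|=39, |F|=2, |δ|=103 (53 ε).
min D↑ (2 st, q0=0, F={1}): 0:4→0,z→0,t→1,j→0,r→0 1:4→1,z→1,t→1,j→1,r→1 (ε-aug+det+¬).
't': N↓-sim [15, 6] end={s19,s2,s23,s24,s33,s6} ∉↓L; 1/1 del acc.
1 obstructions.


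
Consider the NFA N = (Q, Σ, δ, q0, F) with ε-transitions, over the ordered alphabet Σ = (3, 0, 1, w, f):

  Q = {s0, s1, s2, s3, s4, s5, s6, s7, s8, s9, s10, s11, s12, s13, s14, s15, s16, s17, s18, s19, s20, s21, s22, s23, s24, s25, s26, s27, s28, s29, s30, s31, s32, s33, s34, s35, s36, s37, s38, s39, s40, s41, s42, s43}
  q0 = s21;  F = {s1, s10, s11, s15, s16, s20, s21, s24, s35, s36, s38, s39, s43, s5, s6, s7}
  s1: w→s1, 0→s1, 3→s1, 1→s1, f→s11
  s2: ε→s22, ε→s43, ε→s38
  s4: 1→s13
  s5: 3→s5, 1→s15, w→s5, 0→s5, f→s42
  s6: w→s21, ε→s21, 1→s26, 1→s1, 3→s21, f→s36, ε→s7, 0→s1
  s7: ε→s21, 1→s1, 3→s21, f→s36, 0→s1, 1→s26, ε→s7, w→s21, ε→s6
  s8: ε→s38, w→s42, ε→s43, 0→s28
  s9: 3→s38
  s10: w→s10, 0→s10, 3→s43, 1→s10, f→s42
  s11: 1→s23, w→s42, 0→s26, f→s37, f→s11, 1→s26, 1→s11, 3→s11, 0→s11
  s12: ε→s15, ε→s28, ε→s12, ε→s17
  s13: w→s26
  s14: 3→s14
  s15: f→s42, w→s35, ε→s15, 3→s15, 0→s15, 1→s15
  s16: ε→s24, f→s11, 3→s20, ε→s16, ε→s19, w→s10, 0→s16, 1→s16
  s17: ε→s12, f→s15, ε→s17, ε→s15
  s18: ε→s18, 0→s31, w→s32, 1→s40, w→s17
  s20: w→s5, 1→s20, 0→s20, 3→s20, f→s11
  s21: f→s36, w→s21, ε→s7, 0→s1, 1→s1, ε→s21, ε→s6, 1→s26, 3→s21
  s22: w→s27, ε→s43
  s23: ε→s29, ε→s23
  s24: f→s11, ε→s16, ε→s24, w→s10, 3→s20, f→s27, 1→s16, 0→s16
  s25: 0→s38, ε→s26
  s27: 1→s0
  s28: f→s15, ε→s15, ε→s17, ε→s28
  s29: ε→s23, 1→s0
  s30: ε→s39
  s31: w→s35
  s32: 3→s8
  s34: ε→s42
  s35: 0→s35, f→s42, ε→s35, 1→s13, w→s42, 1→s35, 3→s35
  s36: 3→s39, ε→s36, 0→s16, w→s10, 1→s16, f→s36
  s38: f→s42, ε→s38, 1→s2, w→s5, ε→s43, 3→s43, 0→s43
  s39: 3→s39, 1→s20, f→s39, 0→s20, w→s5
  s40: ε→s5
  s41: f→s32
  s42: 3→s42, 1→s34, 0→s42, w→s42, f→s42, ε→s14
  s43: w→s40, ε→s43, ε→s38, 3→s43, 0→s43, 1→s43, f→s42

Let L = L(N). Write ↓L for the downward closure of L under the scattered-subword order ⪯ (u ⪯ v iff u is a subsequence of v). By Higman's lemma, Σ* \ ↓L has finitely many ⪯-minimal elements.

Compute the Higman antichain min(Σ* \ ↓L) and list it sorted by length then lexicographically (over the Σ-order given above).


|Q|=44, |F|=16, |δ|=158 (45 ε).
min D↑ (13 st, q0=0, F={7}): 0:3→0,0→1,1→1,w→0,f→2 1:3→1,0→1,1→1,w→1,f→3 2:3→4,0→5,1→5,w→6,f→2 3:3→3,0→3,1→3,w→7,f→3 4:3→4,0→8,1→8,w→9,f→4 5:3→8,0→5,1→5,w→6,f→3 6:3→10,0→6,1→6,w→6,f→7 7:3→7,0→7,1→7,w→7,f→7 8:3→8,0→8,1→8,w→9,f→3 9:3→9,0→9,1→11,w→9,f→7 10:3→10,0→10,1→10,w→9,f→7 11:3→11,0→11,1→11,w→12,f→7 12:3→12,0→12,1→12,w→7,f→7 (ε-aug+det+¬).
'0fw': |S_i|=[30, 25, 10, 3] end={s14,s34,s42} — reject; 3/3 single-dels accept.
'1fw': |S_i|=[30, 25, 10, 3] end={s14,s34,s42} ∉↓L; 3/3 del acc.
'fwf': run [30, 26, 16, 3] end={s14,s34,s42} — reject; 3/3 single-dels accept.
'f3w1ww': |S_i|=[30, 26, 21, 11, 8, 6, 4] end={s14,s26,s34,s42} rej; 6/6 single-dels accept.
4 obstructions.

A = [0fw, 1fw, fwf, f3w1ww].


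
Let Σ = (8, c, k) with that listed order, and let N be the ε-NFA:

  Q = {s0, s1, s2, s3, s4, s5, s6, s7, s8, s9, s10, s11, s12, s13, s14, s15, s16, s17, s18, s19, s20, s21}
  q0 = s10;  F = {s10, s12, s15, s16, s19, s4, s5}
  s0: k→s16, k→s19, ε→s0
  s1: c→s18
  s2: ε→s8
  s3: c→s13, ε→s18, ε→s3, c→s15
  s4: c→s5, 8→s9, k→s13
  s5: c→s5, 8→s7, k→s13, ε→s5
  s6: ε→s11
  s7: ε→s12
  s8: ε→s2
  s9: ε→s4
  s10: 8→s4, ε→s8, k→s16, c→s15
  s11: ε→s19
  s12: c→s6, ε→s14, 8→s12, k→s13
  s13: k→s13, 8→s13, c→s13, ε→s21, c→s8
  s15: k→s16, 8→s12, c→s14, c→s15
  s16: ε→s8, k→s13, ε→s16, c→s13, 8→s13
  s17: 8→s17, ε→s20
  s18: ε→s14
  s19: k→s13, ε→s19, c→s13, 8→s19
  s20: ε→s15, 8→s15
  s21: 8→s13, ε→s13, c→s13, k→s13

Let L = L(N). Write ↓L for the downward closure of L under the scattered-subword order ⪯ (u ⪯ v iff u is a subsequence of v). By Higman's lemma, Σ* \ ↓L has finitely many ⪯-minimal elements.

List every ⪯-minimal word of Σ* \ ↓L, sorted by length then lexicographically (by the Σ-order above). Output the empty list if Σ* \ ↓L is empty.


|Q|=22, |F|=7, |δ|=56 (20 ε).
min D↑ (8 st, q0=0, F={5}): 0:8→1,c→2,k→3 1:8→1,c→4,k→5 2:8→6,c→2,k→3 3:8→5,c→5,k→5 4:8→6,c→4,k→5 5:8→5,c→5,k→5 6:8→6,c→7,k→5 7:8→7,c→5,k→5.
'8k': run [16, 13, 4] end={s13,s2,s21,s8} rej; 2/2 single-dels accept.
'k8': run [16, 5, 4] end={s13,s2,s21,s8} ∉↓L; 2/2 single-dels accept.
'kc': N↓-sim [16, 5, 4] end={s13,s2,s21,s8} rej; 2/2 deletions ∈↓L.
'kk': |S_i|=[16, 5, 4] end={s13,s2,s21,s8} rej; 2/2 deletions ∈↓L.
'c8cc': run [16, 13, 10, 7, 4] end={s13,s2,s21,s8} rej; 4/4 del acc.
5 obstructions.

min(Σ*\↓L) = [8k, k8, kc, kk, c8cc].


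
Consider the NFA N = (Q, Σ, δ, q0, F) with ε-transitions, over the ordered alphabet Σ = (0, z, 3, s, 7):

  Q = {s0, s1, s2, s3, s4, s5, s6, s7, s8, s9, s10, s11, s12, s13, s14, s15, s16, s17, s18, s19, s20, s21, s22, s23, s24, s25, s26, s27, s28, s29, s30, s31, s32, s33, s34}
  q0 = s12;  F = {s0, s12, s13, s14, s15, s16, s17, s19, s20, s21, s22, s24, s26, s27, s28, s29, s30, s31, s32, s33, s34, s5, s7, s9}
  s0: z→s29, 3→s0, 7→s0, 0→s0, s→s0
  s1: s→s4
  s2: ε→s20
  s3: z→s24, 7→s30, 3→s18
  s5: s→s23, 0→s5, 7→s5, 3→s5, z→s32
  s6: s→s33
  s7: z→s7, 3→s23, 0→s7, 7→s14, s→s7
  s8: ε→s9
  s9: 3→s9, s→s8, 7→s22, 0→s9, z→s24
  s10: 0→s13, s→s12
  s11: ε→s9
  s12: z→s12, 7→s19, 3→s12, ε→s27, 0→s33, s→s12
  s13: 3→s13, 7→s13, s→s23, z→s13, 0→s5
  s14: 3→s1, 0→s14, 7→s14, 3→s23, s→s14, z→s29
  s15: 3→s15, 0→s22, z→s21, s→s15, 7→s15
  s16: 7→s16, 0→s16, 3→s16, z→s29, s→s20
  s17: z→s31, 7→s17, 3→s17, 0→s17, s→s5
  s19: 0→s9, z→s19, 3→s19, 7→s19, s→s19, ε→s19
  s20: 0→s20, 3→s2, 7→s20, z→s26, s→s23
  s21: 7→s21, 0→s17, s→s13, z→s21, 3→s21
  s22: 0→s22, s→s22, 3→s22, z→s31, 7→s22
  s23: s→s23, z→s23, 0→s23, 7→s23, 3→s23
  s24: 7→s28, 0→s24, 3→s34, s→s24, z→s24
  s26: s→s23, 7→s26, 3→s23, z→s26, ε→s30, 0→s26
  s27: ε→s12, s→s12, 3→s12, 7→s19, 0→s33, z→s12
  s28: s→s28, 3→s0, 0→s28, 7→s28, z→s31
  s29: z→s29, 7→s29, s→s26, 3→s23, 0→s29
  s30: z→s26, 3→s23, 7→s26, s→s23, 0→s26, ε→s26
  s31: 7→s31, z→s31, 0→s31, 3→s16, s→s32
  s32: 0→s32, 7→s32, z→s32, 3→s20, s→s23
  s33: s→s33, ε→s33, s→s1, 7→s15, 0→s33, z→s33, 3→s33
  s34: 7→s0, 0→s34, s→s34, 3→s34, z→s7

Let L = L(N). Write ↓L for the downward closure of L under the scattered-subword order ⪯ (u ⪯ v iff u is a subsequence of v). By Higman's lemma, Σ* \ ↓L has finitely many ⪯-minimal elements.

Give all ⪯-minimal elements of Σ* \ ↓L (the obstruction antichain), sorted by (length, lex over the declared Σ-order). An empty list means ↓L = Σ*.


|Q|=35, |F|=24, |δ|=143 (9 ε).
min D↑ (23 st, q0=0, F={16}): 0:0→1,z→0,3→0,s→0,7→2 1:0→1,z→1,3→1,s→1,7→3 2:0→4,z→2,3→2,s→2,7→2 3:0→5,z→6,3→3,s→3,7→3 4:0→4,z→7,3→4,s→4,7→5 5:0→5,z→8,3→5,s→5,7→5 6:0→9,z→6,3→6,s→10,7→6 7:0→7,z→7,3→11,s→7,7→12 8:0→8,z→8,3→13,s→14,7→8 9:0→9,z→8,3→9,s→15,7→9 10:0→15,z→10,3→10,s→16,7→10 11:0→11,z→17,3→11,s→11,7→18 12:0→12,z→8,3→18,s→12,7→12 13:0→13,z→19,3→13,s→20,7→13 14:0→14,z→14,3→20,s→16,7→14 15:0→15,z→14,3→15,s→16,7→15 16:0→16,z→16,3→16,s→16,7→16 17:0→17,z→17,3→16,s→17,7→21 18:0→18,z→19,3→18,s→18,7→18 19:0→19,z→19,3→16,s→22,7→19 20:0→20,z→22,3→20,s→16,7→20 21:0→21,z→19,3→16,s→21,7→21 22:0→22,z→22,3→16,s→16,7→22 (ε-aug+det+¬).
'07zss': N↓-sim [29, 26, 20, 13, 8, 1] end={s23} rej; 5/5 single-dels accept.
'70z3z3': |S_i|=[29, 26, 22, 17, 13, 8, 3] end={s1,s23,s4} rej; 6/6 single-dels accept.
2 obstructions.

min(Σ*\↓L) = [07zss, 70z3z3].


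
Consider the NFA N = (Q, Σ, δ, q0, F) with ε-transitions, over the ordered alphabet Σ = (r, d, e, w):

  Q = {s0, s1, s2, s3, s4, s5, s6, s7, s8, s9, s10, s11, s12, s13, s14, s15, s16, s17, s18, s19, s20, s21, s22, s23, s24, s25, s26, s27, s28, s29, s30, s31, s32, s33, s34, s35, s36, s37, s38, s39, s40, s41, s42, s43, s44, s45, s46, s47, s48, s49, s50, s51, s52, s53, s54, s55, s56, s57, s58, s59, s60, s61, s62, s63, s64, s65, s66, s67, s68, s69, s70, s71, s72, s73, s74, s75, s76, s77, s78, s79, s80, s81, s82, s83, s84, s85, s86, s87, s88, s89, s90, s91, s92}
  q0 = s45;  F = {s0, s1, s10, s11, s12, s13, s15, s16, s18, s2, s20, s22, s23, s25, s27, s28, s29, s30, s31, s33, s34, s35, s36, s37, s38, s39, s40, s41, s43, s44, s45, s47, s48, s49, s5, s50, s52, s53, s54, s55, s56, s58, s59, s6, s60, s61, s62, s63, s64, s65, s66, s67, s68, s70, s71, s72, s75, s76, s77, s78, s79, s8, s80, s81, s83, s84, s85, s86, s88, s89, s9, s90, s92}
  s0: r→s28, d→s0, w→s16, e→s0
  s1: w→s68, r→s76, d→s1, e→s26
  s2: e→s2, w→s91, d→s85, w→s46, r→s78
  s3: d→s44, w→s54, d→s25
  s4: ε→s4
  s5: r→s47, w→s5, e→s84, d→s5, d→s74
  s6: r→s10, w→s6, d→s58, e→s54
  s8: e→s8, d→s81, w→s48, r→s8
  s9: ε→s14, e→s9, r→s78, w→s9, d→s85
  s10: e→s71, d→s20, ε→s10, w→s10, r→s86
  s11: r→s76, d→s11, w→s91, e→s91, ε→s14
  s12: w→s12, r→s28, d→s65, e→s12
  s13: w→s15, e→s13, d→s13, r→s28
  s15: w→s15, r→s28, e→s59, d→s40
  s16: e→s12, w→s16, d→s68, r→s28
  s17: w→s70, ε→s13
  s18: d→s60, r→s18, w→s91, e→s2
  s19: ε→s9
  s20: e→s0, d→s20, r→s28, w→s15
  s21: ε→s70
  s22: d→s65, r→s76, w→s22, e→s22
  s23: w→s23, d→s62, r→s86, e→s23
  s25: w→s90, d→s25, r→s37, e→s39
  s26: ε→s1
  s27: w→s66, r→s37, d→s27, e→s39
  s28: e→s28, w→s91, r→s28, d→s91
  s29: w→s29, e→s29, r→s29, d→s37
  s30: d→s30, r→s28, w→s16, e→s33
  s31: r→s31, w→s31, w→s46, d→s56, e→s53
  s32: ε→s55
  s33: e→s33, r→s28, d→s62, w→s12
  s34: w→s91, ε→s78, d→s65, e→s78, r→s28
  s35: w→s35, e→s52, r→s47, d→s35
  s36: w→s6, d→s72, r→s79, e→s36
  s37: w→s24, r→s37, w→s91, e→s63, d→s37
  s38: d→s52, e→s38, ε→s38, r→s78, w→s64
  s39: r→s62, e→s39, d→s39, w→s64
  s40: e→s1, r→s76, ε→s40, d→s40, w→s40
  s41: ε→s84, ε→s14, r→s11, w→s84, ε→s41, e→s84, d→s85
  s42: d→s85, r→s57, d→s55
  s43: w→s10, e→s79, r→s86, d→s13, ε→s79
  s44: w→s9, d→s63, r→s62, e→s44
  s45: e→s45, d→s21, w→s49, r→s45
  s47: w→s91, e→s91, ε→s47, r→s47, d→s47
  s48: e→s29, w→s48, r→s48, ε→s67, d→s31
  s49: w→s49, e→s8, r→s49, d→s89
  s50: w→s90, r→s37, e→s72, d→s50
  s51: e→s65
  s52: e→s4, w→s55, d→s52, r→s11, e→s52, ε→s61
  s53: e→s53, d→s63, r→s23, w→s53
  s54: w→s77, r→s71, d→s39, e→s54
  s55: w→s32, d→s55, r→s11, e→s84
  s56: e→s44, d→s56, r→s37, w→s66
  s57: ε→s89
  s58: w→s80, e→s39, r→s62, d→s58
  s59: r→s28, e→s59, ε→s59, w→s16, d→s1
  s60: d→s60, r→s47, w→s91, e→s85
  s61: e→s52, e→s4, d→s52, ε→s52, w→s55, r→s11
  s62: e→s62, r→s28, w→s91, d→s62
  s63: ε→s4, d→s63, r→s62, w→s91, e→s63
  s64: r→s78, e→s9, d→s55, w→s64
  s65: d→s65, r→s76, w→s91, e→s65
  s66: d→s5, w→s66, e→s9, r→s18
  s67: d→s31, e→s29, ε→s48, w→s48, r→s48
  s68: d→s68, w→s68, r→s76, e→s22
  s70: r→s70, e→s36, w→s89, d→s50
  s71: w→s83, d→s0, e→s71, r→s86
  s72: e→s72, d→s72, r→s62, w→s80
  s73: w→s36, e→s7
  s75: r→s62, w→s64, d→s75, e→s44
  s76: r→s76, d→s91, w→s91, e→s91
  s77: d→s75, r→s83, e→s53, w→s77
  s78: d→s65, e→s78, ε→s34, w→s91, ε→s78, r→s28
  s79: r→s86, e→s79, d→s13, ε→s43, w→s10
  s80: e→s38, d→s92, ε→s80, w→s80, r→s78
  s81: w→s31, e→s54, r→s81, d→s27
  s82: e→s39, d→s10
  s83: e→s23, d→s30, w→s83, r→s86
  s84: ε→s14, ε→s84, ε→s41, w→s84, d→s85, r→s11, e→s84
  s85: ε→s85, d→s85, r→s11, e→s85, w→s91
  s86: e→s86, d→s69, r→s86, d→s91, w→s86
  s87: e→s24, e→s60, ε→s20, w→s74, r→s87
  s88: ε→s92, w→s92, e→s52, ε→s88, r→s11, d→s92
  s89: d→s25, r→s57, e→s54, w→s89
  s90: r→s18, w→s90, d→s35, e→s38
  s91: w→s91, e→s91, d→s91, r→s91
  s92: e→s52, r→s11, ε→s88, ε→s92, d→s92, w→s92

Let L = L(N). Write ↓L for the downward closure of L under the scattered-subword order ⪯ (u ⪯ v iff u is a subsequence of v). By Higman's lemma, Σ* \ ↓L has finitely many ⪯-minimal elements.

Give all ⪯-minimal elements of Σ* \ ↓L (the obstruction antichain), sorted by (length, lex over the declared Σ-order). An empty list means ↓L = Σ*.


|Q|=93, |F|=73, |δ|=356 (37 ε).
min D↑ (68 st, q0=0, F={17}): 0:r→0,d→1,e→0,w→2 1:r→1,d→3,e→4,w→5 2:r→2,d→5,e→6,w→2 3:r→7,d→3,e→8,w→9 4:r→10,d→8,e→4,w→11 5:r→5,d→12,e→13,w→5 6:r→6,d→14,e→6,w→15 7:r→7,d→7,e→16,w→17 8:r→18,d→8,e→8,w→19 9:r→20,d→21,e→22,w→9 10:r→23,d→24,e→10,w→25 11:r→25,d→26,e→13,w→11 12:r→7,d→12,e→27,w→9 13:r→28,d→27,e→13,w→29 14:r→14,d→30,e→13,w→31 15:r→15,d→31,e→32,w→15 16:r→18,d→16,e→16,w→17 17:r→17,d→17,e→17,w→17 18:r→33,d→18,e→18,w→17 19:r→34,d→35,e→22,w→19 20:r→20,d→36,e→37,w→17 21:r→38,d→21,e→39,w→21 22:r→34,d→39,e→22,w→40 23:r→23,d→17,e→23,w→23 24:r→33,d→24,e→24,w→41 25:r→23,d→42,e→28,w→25 26:r→18,d→26,e→27,w→19 27:r→18,d→27,e→27,w→40 28:r→23,d→43,e→28,w→44 29:r→44,d→45,e→46,w→29 30:r→7,d→30,e→27,w→47 31:r→31,d→48,e→46,w→31 32:r→32,d→7,e→32,w→32 33:r→33,d→17,e→33,w→17 34:r→33,d→49,e→34,w→17 35:r→50,d→35,e→39,w→35 36:r→38,d→36,e→51,w→17 37:r→34,d→51,e→37,w→17 38:r→38,d→38,e→17,w→17 39:r→50,d→39,e→39,w→52 40:r→34,d→52,e→53,w→40 41:r→33,d→54,e→55,w→41 42:r→33,d→42,e→43,w→41 43:r→33,d→43,e→43,w→56 44:r→23,d→57,e→58,w→44 45:r→18,d→45,e→59,w→40 46:r→58,d→16,e→46,w→46 47:r→20,d→60,e→53,w→47 48:r→7,d→48,e→59,w→47 49:r→61,d→49,e→49,w→17 50:r→61,d→50,e→17,w→17 51:r→50,d→51,e→51,w→17 52:r→50,d→52,e→62,w→52 53:r→34,d→51,e→53,w→53 54:r→61,d→54,e→63,w→54 55:r→33,d→63,e→55,w→56 56:r→33,d→64,e→65,w→56 57:r→33,d→57,e→66,w→56 58:r→23,d→18,e→58,w→58 59:r→18,d→16,e→59,w→53 60:r→38,d→60,e→62,w→60 61:r→61,d→17,e→17,w→17 62:r→50,d→51,e→62,w→62 63:r→61,d→63,e→63,w→64 64:r→61,d→64,e→67,w→64 65:r→33,d→49,e→65,w→65 66:r→33,d→18,e→66,w→65 67:r→61,d→49,e→67,w→67 (ε-aug+det+¬).
'ddrw': N↓-sim [84, 78, 60, 19, 3] end={s24,s46,s91} rej; 4/4 del acc.
'derrd': run [84, 78, 58, 31, 5, 2] end={s69,s91} ∉↓L; 5/5 deletions ∈↓L.
'ddwdre': run [84, 78, 60, 42, 25, 5, 1] end={s91} — reject; 6/6 single-dels accept.
'wewedw': N↓-sim [84, 75, 60, 47, 28, 13, 2] end={s24,s91} — reject; 6/6 del acc.
4 minimals (antichain).

Antichain: [ddrw, derrd, ddwdre, wewedw].


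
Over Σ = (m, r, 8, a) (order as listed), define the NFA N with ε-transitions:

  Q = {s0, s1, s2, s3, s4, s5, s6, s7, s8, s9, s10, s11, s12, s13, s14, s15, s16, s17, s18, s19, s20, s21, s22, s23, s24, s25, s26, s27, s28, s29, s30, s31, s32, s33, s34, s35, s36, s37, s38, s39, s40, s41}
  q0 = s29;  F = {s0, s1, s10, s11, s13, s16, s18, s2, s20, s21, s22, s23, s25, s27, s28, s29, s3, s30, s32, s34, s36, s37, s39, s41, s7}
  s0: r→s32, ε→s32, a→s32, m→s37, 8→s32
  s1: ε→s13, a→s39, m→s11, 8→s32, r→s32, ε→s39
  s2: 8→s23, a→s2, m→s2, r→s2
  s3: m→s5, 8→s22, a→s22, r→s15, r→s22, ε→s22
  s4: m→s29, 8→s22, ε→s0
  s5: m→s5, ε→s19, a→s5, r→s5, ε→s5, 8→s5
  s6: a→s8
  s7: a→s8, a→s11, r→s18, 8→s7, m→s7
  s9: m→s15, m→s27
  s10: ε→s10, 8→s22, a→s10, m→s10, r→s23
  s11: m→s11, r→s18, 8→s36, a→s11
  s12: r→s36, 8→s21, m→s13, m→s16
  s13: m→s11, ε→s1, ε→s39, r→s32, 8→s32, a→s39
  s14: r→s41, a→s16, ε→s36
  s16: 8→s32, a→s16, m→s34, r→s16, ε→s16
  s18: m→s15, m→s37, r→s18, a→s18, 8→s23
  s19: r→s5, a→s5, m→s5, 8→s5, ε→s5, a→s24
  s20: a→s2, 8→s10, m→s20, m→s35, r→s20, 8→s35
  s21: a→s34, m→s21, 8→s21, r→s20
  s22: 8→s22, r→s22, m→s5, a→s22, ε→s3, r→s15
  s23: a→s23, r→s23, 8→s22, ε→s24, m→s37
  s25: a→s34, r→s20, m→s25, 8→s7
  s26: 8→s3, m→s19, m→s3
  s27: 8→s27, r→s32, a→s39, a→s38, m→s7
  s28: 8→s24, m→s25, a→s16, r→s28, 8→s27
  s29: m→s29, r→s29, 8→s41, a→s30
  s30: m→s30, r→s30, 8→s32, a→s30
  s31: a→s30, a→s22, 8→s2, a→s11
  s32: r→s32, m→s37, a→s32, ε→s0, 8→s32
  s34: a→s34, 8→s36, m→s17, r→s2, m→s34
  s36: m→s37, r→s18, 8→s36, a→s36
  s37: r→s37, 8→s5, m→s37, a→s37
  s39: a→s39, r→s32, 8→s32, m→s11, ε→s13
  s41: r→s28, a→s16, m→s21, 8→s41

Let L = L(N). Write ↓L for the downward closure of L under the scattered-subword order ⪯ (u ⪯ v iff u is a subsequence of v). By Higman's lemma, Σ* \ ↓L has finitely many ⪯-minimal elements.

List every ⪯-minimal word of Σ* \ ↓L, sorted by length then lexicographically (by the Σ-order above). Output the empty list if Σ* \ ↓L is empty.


|Q|=42, |F|=25, |δ|=153 (17 ε).
min D↑ (22 st, q0=0, F={17}): 0:m→0,r→0,8→1,a→2 1:m→3,r→4,8→1,a→5 2:m→2,r→2,8→6,a→2 3:m→3,r→7,8→3,a→8 4:m→9,r→4,8→10,a→5 5:m→8,r→5,8→6,a→5 6:m→11,r→6,8→6,a→6 7:m→7,r→7,8→12,a→13 8:m→8,r→13,8→14,a→8 9:m→9,r→7,8→15,a→8 10:m→15,r→6,8→10,a→16 11:m→11,r→11,8→17,a→11 12:m→12,r→18,8→19,a→12 13:m→13,r→13,8→18,a→13 14:m→11,r→20,8→14,a→14 15:m→15,r→20,8→15,a→21 16:m→21,r→6,8→6,a→16 17:m→17,r→17,8→17,a→17 18:m→11,r→18,8→19,a→18 19:m→17,r→19,8→19,a→19 20:m→11,r→20,8→18,a→20 21:m→21,r→20,8→14,a→21 (ε-aug+det+¬).
'a8m8': run [33, 24, 12, 5, 3] end={s19,s24,s5} ∉↓L; 4/4 del acc.
'8mr88m': run [33, 31, 21, 13, 10, 6, 3] end={s19,s24,s5} ∉↓L; 6/6 deletions ∈↓L.
'8r8rm8': |S_i|=[33, 31, 29, 22, 11, 5, 3] end={s19,s24,s5} ∉↓L; 6/6 deletions ∈↓L.
3 minimals (antichain).

A = [a8m8, 8mr88m, 8r8rm8].


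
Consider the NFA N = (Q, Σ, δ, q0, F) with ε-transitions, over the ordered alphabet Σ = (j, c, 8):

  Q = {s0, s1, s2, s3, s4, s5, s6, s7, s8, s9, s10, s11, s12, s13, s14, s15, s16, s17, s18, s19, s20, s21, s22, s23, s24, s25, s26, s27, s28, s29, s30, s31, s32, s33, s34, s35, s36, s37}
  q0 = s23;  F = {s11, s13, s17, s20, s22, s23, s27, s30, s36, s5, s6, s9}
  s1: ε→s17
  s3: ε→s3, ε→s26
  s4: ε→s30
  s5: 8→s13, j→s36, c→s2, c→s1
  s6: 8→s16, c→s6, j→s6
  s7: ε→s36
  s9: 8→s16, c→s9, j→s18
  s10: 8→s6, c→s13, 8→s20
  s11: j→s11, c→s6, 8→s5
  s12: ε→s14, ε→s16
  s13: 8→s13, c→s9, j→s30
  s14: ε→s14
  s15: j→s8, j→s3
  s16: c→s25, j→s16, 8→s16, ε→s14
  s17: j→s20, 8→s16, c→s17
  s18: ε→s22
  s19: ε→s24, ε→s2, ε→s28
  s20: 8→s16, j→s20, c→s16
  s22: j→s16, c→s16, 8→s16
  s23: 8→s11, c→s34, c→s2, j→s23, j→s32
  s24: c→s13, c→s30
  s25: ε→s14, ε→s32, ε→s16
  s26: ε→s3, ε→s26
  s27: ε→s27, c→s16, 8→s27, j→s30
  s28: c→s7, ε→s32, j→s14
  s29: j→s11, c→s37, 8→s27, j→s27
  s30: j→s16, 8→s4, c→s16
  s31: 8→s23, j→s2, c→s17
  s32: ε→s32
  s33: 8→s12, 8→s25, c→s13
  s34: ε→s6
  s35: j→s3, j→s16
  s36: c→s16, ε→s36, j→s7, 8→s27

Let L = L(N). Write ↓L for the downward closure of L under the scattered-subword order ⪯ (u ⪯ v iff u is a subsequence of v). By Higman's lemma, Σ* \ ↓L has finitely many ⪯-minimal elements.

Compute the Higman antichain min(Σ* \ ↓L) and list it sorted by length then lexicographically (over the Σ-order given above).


|Q|=38, |F|=12, |δ|=86 (23 ε).
min D↑ (13 st, q0=0, F={3}): 0:j→0,c→1,8→2 1:j→1,c→1,8→3 2:j→2,c→1,8→4 3:j→3,c→3,8→3 4:j→5,c→6,8→7 5:j→5,c→3,8→8 6:j→9,c→6,8→3 7:j→10,c→11,8→7 8:j→10,c→3,8→8 9:j→9,c→3,8→3 10:j→3,c→3,8→10 11:j→12,c→11,8→3 12:j→3,c→3,8→3.
'c8': run [22, 13, 4] end={s14,s16,s25,s32} ∉↓L; 2/2 single-dels accept.
'88jc': |S_i|=[22, 20, 18, 12, 4] end={s14,s16,s25,s32} rej; 4/4 deletions ∈↓L.
'888jj': run [22, 20, 18, 11, 8, 4] end={s14,s16,s25,s32} rej; 5/5 deletions ∈↓L.
3 obstructions.

Antichain: [c8, 88jc, 888jj].


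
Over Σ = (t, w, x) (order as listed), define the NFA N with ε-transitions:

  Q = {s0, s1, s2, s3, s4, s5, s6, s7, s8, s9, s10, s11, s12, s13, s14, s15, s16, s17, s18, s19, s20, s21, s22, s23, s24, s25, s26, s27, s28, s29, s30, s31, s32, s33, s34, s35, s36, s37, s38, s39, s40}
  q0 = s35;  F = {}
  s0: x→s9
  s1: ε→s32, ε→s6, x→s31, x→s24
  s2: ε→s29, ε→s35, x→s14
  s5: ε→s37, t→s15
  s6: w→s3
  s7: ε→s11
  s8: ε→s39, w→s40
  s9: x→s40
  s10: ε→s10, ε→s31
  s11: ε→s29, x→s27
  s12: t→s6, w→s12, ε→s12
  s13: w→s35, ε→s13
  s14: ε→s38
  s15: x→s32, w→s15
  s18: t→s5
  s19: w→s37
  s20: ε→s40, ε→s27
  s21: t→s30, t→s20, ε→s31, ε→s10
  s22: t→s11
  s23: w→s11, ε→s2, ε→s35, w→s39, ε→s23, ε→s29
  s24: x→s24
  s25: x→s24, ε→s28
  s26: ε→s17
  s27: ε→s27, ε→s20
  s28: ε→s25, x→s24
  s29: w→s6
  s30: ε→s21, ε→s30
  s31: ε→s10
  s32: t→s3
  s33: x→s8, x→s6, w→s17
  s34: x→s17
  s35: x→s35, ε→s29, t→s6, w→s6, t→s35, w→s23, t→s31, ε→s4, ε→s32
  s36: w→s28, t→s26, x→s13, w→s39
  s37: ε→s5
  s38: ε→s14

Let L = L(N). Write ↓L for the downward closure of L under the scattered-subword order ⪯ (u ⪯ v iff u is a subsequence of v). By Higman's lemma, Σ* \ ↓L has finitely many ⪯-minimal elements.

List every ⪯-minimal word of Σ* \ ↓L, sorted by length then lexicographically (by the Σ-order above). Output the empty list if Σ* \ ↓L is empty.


|Q|=41, |F|=0, |δ|=74 (34 ε).
min D↑ (1 st, q0=0, F={0}): 0:t→0,w→0,x→0.
ε ∈ L(D↑) — L = ∅.

A = [ε].


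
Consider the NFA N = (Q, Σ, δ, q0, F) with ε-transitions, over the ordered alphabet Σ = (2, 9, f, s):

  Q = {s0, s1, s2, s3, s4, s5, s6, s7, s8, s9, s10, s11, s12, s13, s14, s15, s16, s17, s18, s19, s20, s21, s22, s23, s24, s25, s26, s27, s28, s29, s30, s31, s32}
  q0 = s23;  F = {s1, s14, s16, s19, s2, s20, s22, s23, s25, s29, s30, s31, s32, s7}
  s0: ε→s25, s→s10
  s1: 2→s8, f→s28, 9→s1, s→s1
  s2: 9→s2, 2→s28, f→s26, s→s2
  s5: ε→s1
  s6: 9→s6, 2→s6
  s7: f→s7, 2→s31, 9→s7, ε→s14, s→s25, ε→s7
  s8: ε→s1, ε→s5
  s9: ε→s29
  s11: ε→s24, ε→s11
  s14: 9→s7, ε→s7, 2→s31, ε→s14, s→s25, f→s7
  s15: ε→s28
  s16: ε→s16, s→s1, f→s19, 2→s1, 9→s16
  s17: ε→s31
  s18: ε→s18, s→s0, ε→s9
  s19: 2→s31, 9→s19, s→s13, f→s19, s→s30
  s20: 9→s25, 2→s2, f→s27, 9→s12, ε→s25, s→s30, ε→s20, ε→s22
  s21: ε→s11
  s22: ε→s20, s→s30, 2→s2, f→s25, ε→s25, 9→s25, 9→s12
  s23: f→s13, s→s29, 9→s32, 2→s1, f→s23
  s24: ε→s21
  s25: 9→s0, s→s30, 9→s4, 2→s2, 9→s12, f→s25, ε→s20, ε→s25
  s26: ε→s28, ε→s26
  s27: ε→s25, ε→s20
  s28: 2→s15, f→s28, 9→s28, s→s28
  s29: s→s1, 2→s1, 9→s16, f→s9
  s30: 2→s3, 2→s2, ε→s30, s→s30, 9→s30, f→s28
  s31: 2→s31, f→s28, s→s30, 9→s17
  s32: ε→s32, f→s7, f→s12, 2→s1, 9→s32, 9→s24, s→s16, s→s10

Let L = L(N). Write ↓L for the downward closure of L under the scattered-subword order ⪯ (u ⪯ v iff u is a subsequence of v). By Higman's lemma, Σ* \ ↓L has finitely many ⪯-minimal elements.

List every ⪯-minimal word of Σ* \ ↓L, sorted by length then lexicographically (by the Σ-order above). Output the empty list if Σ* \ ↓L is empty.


A = [2f, ssf, 9fs22].

|Q|=33, |F|=14, |δ|=105 (31 ε).
min D↑ (12 st, q0=0, F={4}): 0:2→1,9→2,f→0,s→3 1:2→1,9→1,f→4,s→1 2:2→1,9→2,f→5,s→6 3:2→1,9→6,f→3,s→1 4:2→4,9→4,f→4,s→4 5:2→7,9→5,f→5,s→8 6:2→1,9→6,f→9,s→1 7:2→7,9→7,f→4,s→10 8:2→11,9→8,f→8,s→10 9:2→7,9→9,f→9,s→10 10:2→11,9→10,f→4,s→10 11:2→4,9→11,f→4,s→11 [Hopcroft].
'2f': |S_i|=[31, 11, 3] end={s15,s26,s28} — reject; 2/2 single-dels accept.
'ssf': N↓-sim [31, 24, 11, 3] end={s15,s26,s28} rej; 3/3 del acc.
'9fs22': |S_i|=[31, 28, 20, 15, 5, 2] end={s15,s28} rej; 5/5 single-dels accept.
3 minimals (antichain).


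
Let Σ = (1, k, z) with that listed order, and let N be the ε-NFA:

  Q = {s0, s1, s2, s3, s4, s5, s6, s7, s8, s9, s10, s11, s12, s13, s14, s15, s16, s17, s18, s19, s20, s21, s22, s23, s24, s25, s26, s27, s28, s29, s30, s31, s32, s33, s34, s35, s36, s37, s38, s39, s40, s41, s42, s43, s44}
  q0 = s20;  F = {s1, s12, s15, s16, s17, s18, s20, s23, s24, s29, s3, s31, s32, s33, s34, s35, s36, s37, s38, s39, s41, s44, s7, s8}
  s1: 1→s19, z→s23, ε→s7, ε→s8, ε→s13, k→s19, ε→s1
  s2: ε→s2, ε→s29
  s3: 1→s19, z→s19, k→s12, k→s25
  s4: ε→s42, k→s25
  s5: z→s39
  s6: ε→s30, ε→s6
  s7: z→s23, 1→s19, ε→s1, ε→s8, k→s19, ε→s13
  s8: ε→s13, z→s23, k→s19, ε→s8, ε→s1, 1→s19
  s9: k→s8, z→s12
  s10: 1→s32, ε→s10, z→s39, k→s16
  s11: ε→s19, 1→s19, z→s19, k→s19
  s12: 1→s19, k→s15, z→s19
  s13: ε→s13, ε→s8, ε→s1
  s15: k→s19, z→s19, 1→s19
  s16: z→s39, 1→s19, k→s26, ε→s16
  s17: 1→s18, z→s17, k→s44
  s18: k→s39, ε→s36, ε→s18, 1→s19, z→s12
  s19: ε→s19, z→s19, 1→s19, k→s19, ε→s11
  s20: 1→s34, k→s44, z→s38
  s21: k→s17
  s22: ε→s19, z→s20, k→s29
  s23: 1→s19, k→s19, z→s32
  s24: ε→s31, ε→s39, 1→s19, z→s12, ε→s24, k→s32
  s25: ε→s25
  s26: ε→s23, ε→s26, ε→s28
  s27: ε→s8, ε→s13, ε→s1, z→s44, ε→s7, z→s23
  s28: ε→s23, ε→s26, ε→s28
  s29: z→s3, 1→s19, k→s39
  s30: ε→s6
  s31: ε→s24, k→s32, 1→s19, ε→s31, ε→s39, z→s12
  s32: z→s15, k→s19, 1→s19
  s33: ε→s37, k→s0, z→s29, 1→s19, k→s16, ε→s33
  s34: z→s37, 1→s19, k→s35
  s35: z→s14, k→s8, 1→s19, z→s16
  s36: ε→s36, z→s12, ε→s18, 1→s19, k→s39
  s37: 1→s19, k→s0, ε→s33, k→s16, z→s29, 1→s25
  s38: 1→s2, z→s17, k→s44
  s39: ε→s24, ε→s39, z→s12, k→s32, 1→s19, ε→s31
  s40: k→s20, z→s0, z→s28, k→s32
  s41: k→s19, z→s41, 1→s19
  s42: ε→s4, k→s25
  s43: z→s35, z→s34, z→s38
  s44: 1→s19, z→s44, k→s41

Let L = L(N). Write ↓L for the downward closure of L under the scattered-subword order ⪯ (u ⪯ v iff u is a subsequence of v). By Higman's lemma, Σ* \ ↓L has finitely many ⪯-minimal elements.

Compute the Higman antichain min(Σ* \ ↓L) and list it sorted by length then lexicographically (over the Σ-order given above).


|Q|=45, |F|=24, |δ|=156 (53 ε).
min D↑ (19 st, q0=0, F={4}): 0:1→1,k→2,z→3 1:1→4,k→5,z→6 2:1→4,k→7,z→2 3:1→8,k→2,z→9 4:1→4,k→4,z→4 5:1→4,k→10,z→11 6:1→4,k→11,z→8 7:1→4,k→4,z→7 8:1→4,k→12,z→13 9:1→14,k→2,z→9 10:1→4,k→4,z→15 11:1→4,k→15,z→12 12:1→4,k→16,z→17 13:1→4,k→17,z→4 14:1→4,k→12,z→17 15:1→4,k→4,z→16 16:1→4,k→4,z→18 17:1→4,k→18,z→4 18:1→4,k→4,z→4 (ε-aug+det+¬).
'11': |S_i|=[33, 28, 3] end={s11,s19,s25} — reject; 2/2 single-dels accept.
'k1': N↓-sim [33, 22, 2] end={s11,s19} ∉↓L; 2/2 del acc.
'kkk': N↓-sim [33, 22, 12, 2] end={s11,s19} rej; 3/3 deletions ∈↓L.
'z1zz': run [33, 26, 14, 6, 2] end={s11,s19} ∉↓L; 4/4 single-dels accept.
'1zzzz': N↓-sim [33, 28, 19, 11, 6, 2] end={s11,s19} ∉↓L; 5/5 single-dels accept.
'zz1zkk': |S_i|=[33, 26, 16, 10, 4, 3, 2] end={s11,s19} — reject; 6/6 single-dels accept.
6 minimals (antichain).

A = [11, k1, kkk, z1zz, 1zzzz, zz1zkk].


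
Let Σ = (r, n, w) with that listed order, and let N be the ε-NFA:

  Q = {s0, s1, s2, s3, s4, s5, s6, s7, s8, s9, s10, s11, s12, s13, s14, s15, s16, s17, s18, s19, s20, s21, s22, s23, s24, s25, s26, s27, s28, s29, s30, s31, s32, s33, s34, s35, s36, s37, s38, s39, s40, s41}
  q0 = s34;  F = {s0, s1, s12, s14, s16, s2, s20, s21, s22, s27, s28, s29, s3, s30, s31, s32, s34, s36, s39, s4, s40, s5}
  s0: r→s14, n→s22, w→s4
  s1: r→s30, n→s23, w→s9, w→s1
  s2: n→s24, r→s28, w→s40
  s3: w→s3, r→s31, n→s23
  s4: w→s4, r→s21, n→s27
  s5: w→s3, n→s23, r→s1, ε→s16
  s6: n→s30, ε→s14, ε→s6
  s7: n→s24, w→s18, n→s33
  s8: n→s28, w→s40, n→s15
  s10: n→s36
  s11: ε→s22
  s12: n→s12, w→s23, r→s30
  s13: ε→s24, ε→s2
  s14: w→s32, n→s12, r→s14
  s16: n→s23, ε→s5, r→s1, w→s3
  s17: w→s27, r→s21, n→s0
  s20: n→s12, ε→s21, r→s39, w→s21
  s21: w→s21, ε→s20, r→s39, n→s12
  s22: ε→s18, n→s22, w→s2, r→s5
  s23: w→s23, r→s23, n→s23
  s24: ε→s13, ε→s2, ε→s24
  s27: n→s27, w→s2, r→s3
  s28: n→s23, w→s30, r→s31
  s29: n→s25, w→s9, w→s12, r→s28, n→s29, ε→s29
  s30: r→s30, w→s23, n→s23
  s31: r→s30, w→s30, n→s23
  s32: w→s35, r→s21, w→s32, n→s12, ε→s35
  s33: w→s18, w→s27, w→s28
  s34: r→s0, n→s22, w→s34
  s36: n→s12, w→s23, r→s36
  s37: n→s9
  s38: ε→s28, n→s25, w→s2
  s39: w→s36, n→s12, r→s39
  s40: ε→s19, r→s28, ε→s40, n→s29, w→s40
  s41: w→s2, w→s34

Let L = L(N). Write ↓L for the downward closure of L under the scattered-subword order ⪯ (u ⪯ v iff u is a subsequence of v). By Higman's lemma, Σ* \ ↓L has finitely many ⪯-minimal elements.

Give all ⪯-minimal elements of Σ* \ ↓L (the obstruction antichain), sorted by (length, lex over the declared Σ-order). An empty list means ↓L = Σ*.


|Q|=42, |F|=22, |δ|=110 (18 ε).
min D↑ (21 st, q0=0, F={12}): 0:r→1,n→2,w→0 1:r→3,n→2,w→4 2:r→5,n→2,w→6 3:r→3,n→7,w→8 4:r→9,n→10,w→4 5:r→11,n→12,w→13 6:r→14,n→6,w→15 7:r→16,n→7,w→12 8:r→9,n→7,w→8 9:r→17,n→7,w→9 10:r→13,n→10,w→6 11:r→16,n→12,w→11 12:r→12,n→12,w→12 13:r→18,n→12,w→13 14:r→18,n→12,w→16 15:r→14,n→19,w→15 16:r→16,n→12,w→12 17:r→17,n→7,w→20 18:r→16,n→12,w→16 19:r→14,n→19,w→7 20:r→20,n→7,w→12.
'nrn': |S_i|=[30, 20, 9, 1] end={s23} — reject; 3/3 deletions ∈↓L.
'rrnw': N↓-sim [30, 29, 17, 3, 1] end={s23} rej; 4/4 single-dels accept.
'nrrrw': |S_i|=[30, 20, 9, 5, 2, 1] end={s23} — reject; 5/5 del acc.
'nwrww': run [30, 20, 15, 4, 2, 1] end={s23} rej; 5/5 deletions ∈↓L.
'rwrrww': N↓-sim [30, 29, 23, 10, 6, 4, 1] end={s23} ∉↓L; 6/6 single-dels accept.
'nwwnww': N↓-sim [30, 20, 15, 12, 8, 4, 1] end={s23} — reject; 6/6 deletions ∈↓L.
6 minimals (antichain).

A = [nrn, rrnw, nrrrw, nwrww, rwrrww, nwwnww].


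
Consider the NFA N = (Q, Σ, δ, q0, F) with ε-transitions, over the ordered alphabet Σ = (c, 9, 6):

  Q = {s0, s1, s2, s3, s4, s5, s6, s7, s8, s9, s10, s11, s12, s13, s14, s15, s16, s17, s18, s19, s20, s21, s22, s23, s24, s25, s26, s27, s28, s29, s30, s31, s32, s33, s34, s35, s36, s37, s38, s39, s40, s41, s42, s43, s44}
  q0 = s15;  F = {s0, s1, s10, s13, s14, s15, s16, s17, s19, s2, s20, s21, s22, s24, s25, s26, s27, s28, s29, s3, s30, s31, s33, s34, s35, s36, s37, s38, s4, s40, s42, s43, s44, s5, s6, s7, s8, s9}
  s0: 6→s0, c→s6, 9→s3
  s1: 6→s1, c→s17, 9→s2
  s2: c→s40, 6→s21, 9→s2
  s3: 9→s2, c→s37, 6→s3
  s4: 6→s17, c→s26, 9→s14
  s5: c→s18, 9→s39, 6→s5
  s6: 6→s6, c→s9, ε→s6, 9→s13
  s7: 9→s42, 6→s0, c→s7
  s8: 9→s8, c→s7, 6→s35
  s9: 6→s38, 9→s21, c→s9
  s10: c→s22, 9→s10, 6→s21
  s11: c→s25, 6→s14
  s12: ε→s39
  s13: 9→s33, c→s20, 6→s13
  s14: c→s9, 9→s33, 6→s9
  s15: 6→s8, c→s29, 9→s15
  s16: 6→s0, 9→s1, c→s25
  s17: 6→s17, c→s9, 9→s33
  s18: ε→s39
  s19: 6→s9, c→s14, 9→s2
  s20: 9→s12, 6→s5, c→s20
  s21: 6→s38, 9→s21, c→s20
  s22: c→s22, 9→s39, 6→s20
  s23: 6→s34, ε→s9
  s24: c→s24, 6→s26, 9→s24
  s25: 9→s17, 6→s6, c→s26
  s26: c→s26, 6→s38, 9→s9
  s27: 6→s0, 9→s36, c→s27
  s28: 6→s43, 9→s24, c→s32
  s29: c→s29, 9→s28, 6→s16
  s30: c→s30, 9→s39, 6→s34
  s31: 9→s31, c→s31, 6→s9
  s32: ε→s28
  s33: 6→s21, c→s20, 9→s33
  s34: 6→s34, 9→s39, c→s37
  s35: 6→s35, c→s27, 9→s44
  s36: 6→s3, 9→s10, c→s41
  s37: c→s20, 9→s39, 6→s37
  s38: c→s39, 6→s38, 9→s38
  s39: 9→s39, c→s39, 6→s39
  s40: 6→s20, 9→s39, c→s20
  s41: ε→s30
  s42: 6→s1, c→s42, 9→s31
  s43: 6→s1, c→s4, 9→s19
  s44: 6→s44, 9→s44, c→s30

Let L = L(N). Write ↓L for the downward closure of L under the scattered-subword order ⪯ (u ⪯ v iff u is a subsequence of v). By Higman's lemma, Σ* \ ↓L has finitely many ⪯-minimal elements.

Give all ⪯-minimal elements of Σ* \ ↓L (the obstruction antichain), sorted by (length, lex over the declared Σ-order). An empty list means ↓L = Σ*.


Antichain: [669c9, c9966c, c6cc6c, c699c9].

|Q|=45, |F|=38, |δ|=126 (6 ε).
min D↑ (39 st, q0=0, F={34}): 0:c→1,9→0,6→2 1:c→1,9→3,6→4 2:c→5,9→2,6→6 3:c→3,9→7,6→8 4:c→9,9→10,6→11 5:c→5,9→12,6→11 6:c→13,9→14,6→6 7:c→7,9→7,6→15 8:c→16,9→17,6→10 9:c→15,9→18,6→19 10:c→18,9→20,6→10 11:c→19,9→21,6→11 12:c→12,9→22,6→10 13:c→13,9→23,6→11 14:c→24,9→14,6→14 15:c→15,9→25,6→26 16:c→15,9→27,6→18 17:c→27,9→20,6→25 18:c→25,9→28,6→18 19:c→25,9→29,6→19 20:c→30,9→20,6→31 21:c→32,9→20,6→21 22:c→22,9→22,6→25 23:c→24,9→33,6→21 24:c→24,9→34,6→35 25:c→25,9→31,6→26 26:c→34,9→26,6→26 27:c→25,9→28,6→25 28:c→36,9→28,6→31 29:c→36,9→28,6→29 30:c→36,9→34,6→36 31:c→36,9→31,6→26 32:c→36,9→34,6→32 33:c→37,9→33,6→31 34:c→34,9→34,6→34 35:c→32,9→34,6→35 36:c→36,9→34,6→38 37:c→37,9→34,6→36 38:c→34,9→34,6→38 (ε-aug+det+¬).
'669c9': |S_i|=[43, 38, 27, 20, 11, 2] end={s12,s39} ∉↓L; 5/5 del acc.
'c9966c': run [43, 39, 32, 18, 9, 4, 2] end={s18,s39} ∉↓L; 6/6 single-dels accept.
'c6cc6c': |S_i|=[43, 39, 26, 18, 9, 4, 2] end={s18,s39} — reject; 6/6 del acc.
'c699c9': N↓-sim [43, 39, 26, 18, 10, 6, 2] end={s12,s39} — reject; 6/6 single-dels accept.
4 obstructions.
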